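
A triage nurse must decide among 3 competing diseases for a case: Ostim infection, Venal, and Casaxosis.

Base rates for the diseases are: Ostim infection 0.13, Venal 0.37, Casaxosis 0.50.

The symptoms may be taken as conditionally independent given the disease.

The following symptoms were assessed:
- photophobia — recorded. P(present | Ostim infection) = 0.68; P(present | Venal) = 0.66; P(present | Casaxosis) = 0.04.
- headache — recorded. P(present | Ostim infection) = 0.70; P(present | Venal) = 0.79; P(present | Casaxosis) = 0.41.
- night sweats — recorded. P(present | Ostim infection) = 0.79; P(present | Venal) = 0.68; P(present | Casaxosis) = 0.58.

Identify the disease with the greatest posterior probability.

For each hypothesis, the unnormalized posterior weight is prior × product of the symptom likelihoods:
  Ostim infection: 0.13 × 0.68 × 0.70 × 0.79 = 0.048885
  Venal: 0.37 × 0.66 × 0.79 × 0.68 = 0.13118
  Casaxosis: 0.50 × 0.04 × 0.41 × 0.58 = 0.004756
Marginal likelihood of the evidence = 0.18483.
P(Ostim infection | evidence) ≈ 0.048885 / 0.18483 ≈ 0.264
P(Venal | evidence) ≈ 0.13118 / 0.18483 ≈ 0.710
P(Casaxosis | evidence) ≈ 0.004756 / 0.18483 ≈ 0.026
The largest is 0.710, so Venal is most probable.

Venal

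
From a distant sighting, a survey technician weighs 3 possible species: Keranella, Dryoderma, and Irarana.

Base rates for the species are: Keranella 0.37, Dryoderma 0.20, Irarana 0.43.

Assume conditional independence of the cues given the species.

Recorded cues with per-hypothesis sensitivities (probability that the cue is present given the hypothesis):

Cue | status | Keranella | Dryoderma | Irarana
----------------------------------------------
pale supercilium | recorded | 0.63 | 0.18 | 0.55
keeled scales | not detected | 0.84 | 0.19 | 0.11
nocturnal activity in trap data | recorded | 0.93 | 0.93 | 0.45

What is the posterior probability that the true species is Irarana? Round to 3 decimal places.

For each hypothesis, the unnormalized posterior weight is prior × product of the cue likelihoods (using 1 − P(present | H) for each absent cue):
  Keranella: 0.37 × 0.63 × (1 − 0.84) × 0.93 = 0.034685
  Dryoderma: 0.20 × 0.18 × (1 − 0.19) × 0.93 = 0.027119
  Irarana: 0.43 × 0.55 × (1 − 0.11) × 0.45 = 0.094718
The unnormalized weights sum to 0.15652.
P(Irarana | evidence) = 0.094718 / 0.15652 ≈ 0.605.

0.605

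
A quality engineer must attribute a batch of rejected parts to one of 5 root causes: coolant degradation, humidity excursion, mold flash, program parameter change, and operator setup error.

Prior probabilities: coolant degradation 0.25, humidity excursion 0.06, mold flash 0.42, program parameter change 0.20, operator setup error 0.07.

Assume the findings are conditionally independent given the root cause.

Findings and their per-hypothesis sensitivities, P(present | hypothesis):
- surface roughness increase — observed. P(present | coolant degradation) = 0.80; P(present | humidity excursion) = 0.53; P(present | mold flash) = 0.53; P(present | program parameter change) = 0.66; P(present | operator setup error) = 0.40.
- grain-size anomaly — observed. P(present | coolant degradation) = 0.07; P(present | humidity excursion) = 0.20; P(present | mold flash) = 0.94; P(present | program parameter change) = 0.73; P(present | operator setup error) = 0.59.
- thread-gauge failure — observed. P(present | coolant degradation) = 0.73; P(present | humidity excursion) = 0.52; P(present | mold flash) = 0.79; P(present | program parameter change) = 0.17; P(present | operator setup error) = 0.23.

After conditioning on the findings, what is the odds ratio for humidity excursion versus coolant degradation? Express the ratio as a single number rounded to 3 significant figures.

0.324

Unnormalized posterior weight (prior times the finding likelihoods) for each of the two hypotheses:
  humidity excursion: 0.06 × 0.53 × 0.20 × 0.52 = 0.0033072
  coolant degradation: 0.25 × 0.80 × 0.07 × 0.73 = 0.01022
Posterior odds = 0.0033072 / 0.01022 ≈ 0.324.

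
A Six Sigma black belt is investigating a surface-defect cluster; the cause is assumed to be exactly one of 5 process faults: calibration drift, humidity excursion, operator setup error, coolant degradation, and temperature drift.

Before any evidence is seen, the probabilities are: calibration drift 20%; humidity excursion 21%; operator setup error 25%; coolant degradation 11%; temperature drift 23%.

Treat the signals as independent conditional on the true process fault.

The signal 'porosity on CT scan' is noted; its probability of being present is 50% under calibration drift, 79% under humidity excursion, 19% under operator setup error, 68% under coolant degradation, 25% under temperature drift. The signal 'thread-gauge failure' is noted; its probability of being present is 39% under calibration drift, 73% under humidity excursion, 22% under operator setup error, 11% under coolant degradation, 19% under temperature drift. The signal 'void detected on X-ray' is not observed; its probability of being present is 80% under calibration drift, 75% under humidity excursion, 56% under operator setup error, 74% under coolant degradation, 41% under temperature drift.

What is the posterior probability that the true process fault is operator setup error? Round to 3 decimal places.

0.090

By Bayes' rule with conditional independence, the unnormalized weight for each hypothesis is prior × ∏ likelihoods (using 1 − P(present | H) for each absent signal):
  calibration drift: 0.20 × 0.50 × 0.39 × (1 − 0.80) = 0.0078
  humidity excursion: 0.21 × 0.79 × 0.73 × (1 − 0.75) = 0.030277
  operator setup error: 0.25 × 0.19 × 0.22 × (1 − 0.56) = 0.004598
  coolant degradation: 0.11 × 0.68 × 0.11 × (1 − 0.74) = 0.0021393
  temperature drift: 0.23 × 0.25 × 0.19 × (1 − 0.41) = 0.0064458
The unnormalized weights sum to 0.05126.
P(operator setup error | evidence) = 0.004598 / 0.05126 ≈ 0.090.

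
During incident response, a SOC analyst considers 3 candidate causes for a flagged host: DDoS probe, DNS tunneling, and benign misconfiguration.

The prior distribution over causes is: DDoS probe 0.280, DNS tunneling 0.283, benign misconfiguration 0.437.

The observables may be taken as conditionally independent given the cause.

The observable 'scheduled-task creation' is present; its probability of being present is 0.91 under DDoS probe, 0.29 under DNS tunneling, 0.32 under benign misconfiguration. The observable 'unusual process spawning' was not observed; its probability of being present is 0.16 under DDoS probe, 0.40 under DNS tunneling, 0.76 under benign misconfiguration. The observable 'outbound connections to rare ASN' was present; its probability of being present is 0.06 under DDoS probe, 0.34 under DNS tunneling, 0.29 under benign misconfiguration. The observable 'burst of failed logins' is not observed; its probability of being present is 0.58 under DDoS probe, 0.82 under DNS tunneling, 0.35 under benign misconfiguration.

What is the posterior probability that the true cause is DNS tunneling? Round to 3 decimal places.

Multiply each prior by the joint likelihood of the observable pattern (using 1 − P(present | H) for each absent observable):
  DDoS probe: 0.280 × 0.91 × (1 − 0.16) × 0.06 × (1 − 0.58) = 0.0053936
  DNS tunneling: 0.283 × 0.29 × (1 − 0.40) × 0.34 × (1 − 0.82) = 0.0030136
  benign misconfiguration: 0.437 × 0.32 × (1 − 0.76) × 0.29 × (1 − 0.35) = 0.0063264
The unnormalized weights sum to 0.014734.
P(DNS tunneling | evidence) = 0.0030136 / 0.014734 ≈ 0.205.

0.205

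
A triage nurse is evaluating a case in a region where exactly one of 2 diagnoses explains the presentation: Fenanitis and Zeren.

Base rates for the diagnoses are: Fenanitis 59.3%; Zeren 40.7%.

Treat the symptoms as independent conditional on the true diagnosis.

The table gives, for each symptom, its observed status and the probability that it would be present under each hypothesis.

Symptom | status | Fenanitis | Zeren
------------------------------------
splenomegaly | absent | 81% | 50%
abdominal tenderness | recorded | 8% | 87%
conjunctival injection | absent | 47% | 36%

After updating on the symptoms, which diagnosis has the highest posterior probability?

For each hypothesis, the unnormalized posterior weight is prior × product of the symptom likelihoods (using 1 − P(present | H) for each absent symptom):
  Fenanitis: 0.593 × (1 − 0.81) × 0.08 × (1 − 0.47) = 0.0047772
  Zeren: 0.407 × (1 − 0.50) × 0.87 × (1 − 0.36) = 0.11331
Marginal likelihood of the evidence = 0.11809.
P(Fenanitis | evidence) ≈ 0.0047772 / 0.11809 ≈ 0.040
P(Zeren | evidence) ≈ 0.11331 / 0.11809 ≈ 0.960
The largest is 0.960, so Zeren is most probable.

Zeren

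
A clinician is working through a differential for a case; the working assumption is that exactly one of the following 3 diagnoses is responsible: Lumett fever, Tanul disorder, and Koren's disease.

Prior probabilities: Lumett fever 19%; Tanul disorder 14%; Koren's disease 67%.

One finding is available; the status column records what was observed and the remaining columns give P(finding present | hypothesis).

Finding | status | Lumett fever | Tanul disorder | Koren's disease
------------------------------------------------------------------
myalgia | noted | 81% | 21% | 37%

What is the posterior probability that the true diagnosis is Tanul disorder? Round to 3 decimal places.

0.068

Multiply each prior by the likelihood of the finding:
  Lumett fever: 0.19 × 0.81 = 0.1539
  Tanul disorder: 0.14 × 0.21 = 0.0294
  Koren's disease: 0.67 × 0.37 = 0.2479
Normalizing constant Z = 0.1539 + 0.0294 + 0.2479 = 0.4312.
P(Tanul disorder | evidence) = 0.0294 / 0.4312 ≈ 0.068.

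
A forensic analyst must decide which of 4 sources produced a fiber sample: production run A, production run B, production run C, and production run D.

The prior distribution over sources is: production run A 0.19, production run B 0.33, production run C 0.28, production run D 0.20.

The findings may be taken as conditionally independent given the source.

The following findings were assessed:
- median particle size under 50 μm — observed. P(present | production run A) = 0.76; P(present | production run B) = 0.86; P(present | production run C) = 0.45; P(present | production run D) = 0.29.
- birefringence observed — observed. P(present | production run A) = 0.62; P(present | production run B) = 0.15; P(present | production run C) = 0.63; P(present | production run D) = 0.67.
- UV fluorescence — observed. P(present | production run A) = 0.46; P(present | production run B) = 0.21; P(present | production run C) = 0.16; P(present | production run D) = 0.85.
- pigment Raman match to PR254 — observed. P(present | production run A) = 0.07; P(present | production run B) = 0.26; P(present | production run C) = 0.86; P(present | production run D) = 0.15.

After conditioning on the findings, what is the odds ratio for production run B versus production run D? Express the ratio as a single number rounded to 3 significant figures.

Posterior odds equal prior odds times the likelihood ratio; only the two competing hypotheses matter.
  production run B: 0.33 × 0.86 × 0.15 × 0.21 × 0.26 = 0.0023243
  production run D: 0.20 × 0.29 × 0.67 × 0.85 × 0.15 = 0.0049546
Posterior odds = 0.0023243 / 0.0049546 ≈ 0.469.

0.469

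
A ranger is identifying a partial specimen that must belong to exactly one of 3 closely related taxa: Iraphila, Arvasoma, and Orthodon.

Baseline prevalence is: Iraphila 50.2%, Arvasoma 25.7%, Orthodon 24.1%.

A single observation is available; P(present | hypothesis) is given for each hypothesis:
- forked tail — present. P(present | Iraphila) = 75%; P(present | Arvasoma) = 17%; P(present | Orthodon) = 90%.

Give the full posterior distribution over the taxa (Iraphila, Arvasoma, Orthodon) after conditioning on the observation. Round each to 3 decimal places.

For each hypothesis, the unnormalized posterior weight is prior × likelihood:
  Iraphila: 0.502 × 0.75 = 0.3765
  Arvasoma: 0.257 × 0.17 = 0.04369
  Orthodon: 0.241 × 0.90 = 0.2169
Marginal likelihood of the evidence = 0.63709.
P(Iraphila | evidence) = 0.3765 / 0.63709 ≈ 0.591
P(Arvasoma | evidence) = 0.04369 / 0.63709 ≈ 0.069
P(Orthodon | evidence) = 0.2169 / 0.63709 ≈ 0.340

0.591, 0.069, 0.340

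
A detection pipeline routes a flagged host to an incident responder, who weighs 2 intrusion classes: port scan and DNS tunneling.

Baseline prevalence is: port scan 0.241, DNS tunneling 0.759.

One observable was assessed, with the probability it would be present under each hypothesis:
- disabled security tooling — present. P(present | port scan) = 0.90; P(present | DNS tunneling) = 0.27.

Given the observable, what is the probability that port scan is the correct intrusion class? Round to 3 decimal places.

0.514

By Bayes' rule, the unnormalized weight for each hypothesis is prior × likelihood:
  port scan: 0.241 × 0.90 = 0.2169
  DNS tunneling: 0.759 × 0.27 = 0.20493
Normalizing constant Z = 0.2169 + 0.20493 = 0.42183.
P(port scan | evidence) = 0.2169 / 0.42183 ≈ 0.514.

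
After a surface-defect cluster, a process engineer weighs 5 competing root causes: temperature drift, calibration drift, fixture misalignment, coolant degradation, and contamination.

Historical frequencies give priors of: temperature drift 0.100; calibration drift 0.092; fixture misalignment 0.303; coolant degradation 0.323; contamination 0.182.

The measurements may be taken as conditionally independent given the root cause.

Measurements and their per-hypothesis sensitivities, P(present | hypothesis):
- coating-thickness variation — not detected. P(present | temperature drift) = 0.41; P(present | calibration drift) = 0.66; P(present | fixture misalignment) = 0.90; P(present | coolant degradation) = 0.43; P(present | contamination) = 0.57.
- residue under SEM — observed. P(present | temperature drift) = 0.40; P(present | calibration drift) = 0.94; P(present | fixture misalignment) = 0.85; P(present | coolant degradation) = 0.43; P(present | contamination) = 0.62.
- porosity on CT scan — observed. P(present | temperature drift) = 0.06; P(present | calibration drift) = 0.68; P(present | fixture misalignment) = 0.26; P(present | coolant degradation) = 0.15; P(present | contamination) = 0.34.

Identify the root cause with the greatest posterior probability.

calibration drift

For each hypothesis, the unnormalized posterior weight is prior × product of the measurement likelihoods (using 1 − P(present | H) for each absent measurement):
  temperature drift: 0.100 × (1 − 0.41) × 0.40 × 0.06 = 0.001416
  calibration drift: 0.092 × (1 − 0.66) × 0.94 × 0.68 = 0.019994
  fixture misalignment: 0.303 × (1 − 0.90) × 0.85 × 0.26 = 0.0066963
  coolant degradation: 0.323 × (1 − 0.43) × 0.43 × 0.15 = 0.011875
  contamination: 0.182 × (1 − 0.57) × 0.62 × 0.34 = 0.016497
The unnormalized weights sum to 0.056479.
P(temperature drift | evidence) ≈ 0.001416 / 0.056479 ≈ 0.025
P(calibration drift | evidence) ≈ 0.019994 / 0.056479 ≈ 0.354
P(fixture misalignment | evidence) ≈ 0.0066963 / 0.056479 ≈ 0.119
P(coolant degradation | evidence) ≈ 0.011875 / 0.056479 ≈ 0.210
P(contamination | evidence) ≈ 0.016497 / 0.056479 ≈ 0.292
The largest is 0.354, so calibration drift is most probable.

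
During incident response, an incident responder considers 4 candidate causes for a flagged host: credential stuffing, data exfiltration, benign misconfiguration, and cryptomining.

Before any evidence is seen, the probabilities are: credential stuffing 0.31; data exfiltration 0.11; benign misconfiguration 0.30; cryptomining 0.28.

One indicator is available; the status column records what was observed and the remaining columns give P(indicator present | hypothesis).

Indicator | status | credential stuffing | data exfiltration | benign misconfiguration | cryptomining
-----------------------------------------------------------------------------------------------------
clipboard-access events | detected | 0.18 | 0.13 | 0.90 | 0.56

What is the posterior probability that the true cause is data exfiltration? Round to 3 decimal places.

0.029

By Bayes' rule, the unnormalized weight for each hypothesis is prior × likelihood:
  credential stuffing: 0.31 × 0.18 = 0.0558
  data exfiltration: 0.11 × 0.13 = 0.0143
  benign misconfiguration: 0.30 × 0.90 = 0.27
  cryptomining: 0.28 × 0.56 = 0.1568
Normalizing constant Z = 0.0558 + 0.0143 + 0.27 + 0.1568 = 0.4969.
P(data exfiltration | evidence) = 0.0143 / 0.4969 ≈ 0.029.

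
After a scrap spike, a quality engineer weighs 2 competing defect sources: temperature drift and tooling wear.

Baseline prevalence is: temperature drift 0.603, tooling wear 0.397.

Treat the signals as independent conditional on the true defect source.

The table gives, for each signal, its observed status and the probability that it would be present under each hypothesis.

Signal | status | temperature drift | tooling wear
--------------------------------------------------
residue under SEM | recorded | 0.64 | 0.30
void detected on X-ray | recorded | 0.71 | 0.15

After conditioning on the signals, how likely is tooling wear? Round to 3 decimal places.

0.061

For each hypothesis, the unnormalized posterior weight is prior × product of the signal likelihoods:
  temperature drift: 0.603 × 0.64 × 0.71 = 0.274
  tooling wear: 0.397 × 0.30 × 0.15 = 0.017865
Normalizing constant Z = 0.274 + 0.017865 = 0.29187.
P(tooling wear | evidence) = 0.017865 / 0.29187 ≈ 0.061.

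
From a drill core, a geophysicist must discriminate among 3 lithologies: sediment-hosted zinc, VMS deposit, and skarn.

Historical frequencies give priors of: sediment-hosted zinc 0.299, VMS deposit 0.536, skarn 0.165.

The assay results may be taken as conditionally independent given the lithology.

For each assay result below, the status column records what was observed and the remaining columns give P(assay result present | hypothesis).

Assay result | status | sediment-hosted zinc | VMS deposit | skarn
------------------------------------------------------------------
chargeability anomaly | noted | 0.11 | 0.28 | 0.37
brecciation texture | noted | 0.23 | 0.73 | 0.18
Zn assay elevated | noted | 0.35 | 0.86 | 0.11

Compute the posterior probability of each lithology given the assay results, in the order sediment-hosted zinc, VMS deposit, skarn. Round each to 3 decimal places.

For each hypothesis, the unnormalized posterior weight is prior × product of the assay result likelihoods:
  sediment-hosted zinc: 0.299 × 0.11 × 0.23 × 0.35 = 0.0026476
  VMS deposit: 0.536 × 0.28 × 0.73 × 0.86 = 0.09422
  skarn: 0.165 × 0.37 × 0.18 × 0.11 = 0.0012088
Normalizing constant Z = 0.0026476 + 0.09422 + 0.0012088 = 0.098077.
P(sediment-hosted zinc | evidence) = 0.0026476 / 0.098077 ≈ 0.027
P(VMS deposit | evidence) = 0.09422 / 0.098077 ≈ 0.961
P(skarn | evidence) = 0.0012088 / 0.098077 ≈ 0.012

0.027, 0.961, 0.012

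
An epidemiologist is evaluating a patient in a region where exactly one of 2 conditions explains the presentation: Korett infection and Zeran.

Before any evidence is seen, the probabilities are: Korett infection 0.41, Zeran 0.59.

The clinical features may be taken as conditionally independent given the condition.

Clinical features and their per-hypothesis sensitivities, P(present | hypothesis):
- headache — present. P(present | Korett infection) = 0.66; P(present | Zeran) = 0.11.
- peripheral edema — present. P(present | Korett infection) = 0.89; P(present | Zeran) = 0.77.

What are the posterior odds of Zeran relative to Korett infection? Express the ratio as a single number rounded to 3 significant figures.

Unnormalized posterior weight (prior times the clinical feature likelihoods) for each of the two hypotheses:
  Zeran: 0.59 × 0.11 × 0.77 = 0.049973
  Korett infection: 0.41 × 0.66 × 0.89 = 0.24083
Odds(Zeran : Korett infection) = 0.049973 / 0.24083 ≈ 0.207.

0.207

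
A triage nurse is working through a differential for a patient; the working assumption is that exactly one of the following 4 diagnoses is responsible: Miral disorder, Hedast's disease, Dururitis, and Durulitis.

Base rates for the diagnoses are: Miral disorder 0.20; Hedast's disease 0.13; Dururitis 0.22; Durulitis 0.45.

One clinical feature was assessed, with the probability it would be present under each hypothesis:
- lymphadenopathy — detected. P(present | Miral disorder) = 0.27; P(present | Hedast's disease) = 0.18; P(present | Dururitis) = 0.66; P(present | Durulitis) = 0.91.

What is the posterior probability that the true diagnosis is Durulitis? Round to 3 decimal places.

0.648

By Bayes' rule, the unnormalized weight for each hypothesis is prior × likelihood:
  Miral disorder: 0.20 × 0.27 = 0.054
  Hedast's disease: 0.13 × 0.18 = 0.0234
  Dururitis: 0.22 × 0.66 = 0.1452
  Durulitis: 0.45 × 0.91 = 0.4095
Normalizing constant Z = 0.054 + 0.0234 + 0.1452 + 0.4095 = 0.6321.
P(Durulitis | evidence) = 0.4095 / 0.6321 ≈ 0.648.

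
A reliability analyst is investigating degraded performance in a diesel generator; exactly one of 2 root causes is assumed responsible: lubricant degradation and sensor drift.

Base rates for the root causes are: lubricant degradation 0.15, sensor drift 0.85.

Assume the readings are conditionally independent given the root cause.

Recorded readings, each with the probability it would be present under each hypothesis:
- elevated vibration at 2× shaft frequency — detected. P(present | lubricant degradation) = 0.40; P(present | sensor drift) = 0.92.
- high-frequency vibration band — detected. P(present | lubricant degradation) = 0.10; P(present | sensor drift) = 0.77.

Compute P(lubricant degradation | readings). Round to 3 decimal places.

Multiply each prior by the joint likelihood of the reading pattern:
  lubricant degradation: 0.15 × 0.40 × 0.10 = 0.006
  sensor drift: 0.85 × 0.92 × 0.77 = 0.60214
Marginal likelihood of the evidence = 0.60814.
P(lubricant degradation | evidence) = 0.006 / 0.60814 ≈ 0.010.

0.010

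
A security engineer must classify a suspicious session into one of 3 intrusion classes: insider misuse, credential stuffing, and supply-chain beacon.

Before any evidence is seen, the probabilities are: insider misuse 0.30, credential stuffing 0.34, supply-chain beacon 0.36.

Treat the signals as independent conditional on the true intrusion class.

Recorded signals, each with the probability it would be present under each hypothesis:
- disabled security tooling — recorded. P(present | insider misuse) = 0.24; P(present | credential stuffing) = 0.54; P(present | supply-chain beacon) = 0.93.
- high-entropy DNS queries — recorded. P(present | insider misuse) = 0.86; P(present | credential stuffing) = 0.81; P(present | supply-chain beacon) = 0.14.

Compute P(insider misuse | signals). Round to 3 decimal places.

0.240

For each hypothesis, the unnormalized posterior weight is prior × product of the signal likelihoods:
  insider misuse: 0.30 × 0.24 × 0.86 = 0.06192
  credential stuffing: 0.34 × 0.54 × 0.81 = 0.14872
  supply-chain beacon: 0.36 × 0.93 × 0.14 = 0.046872
The unnormalized weights sum to 0.25751.
P(insider misuse | evidence) = 0.06192 / 0.25751 ≈ 0.240.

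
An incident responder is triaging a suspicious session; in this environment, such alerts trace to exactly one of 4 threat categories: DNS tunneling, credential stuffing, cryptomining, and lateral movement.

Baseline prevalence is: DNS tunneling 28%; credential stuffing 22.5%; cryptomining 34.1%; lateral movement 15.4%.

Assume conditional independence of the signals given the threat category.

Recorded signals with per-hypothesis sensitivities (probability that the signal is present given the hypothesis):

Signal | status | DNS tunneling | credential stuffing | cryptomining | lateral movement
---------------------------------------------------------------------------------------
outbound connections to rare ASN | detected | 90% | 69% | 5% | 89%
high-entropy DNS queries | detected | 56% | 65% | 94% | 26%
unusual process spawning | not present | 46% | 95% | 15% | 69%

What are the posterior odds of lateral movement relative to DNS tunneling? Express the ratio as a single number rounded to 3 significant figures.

0.145

Posterior odds equal prior odds times the likelihood ratio; only the two competing hypotheses matter (using 1 − P(present | H) for each absent signal).
  lateral movement: 0.154 × 0.89 × 0.26 × (1 − 0.69) = 0.011047
  DNS tunneling: 0.280 × 0.90 × 0.56 × (1 − 0.46) = 0.076205
Posterior odds = 0.011047 / 0.076205 ≈ 0.145.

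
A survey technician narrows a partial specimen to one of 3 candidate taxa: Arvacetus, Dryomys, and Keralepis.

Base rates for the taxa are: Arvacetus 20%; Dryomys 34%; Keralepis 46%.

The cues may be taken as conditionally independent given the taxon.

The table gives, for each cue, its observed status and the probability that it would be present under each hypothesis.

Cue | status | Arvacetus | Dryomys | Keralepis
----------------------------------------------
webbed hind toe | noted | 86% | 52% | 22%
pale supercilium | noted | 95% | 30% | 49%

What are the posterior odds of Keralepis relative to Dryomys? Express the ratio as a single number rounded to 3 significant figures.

0.935

The normalizing constant cancels in an odds ratio, so compute prior × likelihood for the two hypotheses only:
  Keralepis: 0.46 × 0.22 × 0.49 = 0.049588
  Dryomys: 0.34 × 0.52 × 0.30 = 0.05304
Posterior odds = 0.049588 / 0.05304 ≈ 0.935.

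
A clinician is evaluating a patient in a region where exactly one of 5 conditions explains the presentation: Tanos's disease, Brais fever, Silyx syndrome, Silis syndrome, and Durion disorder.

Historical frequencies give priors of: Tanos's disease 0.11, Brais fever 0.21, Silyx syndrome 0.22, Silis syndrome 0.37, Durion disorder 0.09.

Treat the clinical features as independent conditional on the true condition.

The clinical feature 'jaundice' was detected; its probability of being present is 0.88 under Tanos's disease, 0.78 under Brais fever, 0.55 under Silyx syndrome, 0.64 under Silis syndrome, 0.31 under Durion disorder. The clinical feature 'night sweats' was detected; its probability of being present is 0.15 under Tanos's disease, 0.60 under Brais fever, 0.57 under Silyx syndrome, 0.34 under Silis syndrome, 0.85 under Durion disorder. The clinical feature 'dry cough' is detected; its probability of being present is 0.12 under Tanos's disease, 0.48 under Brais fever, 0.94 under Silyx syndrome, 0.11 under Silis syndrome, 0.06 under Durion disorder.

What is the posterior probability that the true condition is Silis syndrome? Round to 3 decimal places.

0.071

By Bayes' rule with conditional independence, the unnormalized weight for each hypothesis is prior × ∏ likelihoods:
  Tanos's disease: 0.11 × 0.88 × 0.15 × 0.12 = 0.0017424
  Brais fever: 0.21 × 0.78 × 0.60 × 0.48 = 0.047174
  Silyx syndrome: 0.22 × 0.55 × 0.57 × 0.94 = 0.064832
  Silis syndrome: 0.37 × 0.64 × 0.34 × 0.11 = 0.0088563
  Durion disorder: 0.09 × 0.31 × 0.85 × 0.06 = 0.0014229
Marginal likelihood of the evidence = 0.12403.
P(Silis syndrome | evidence) = 0.0088563 / 0.12403 ≈ 0.071.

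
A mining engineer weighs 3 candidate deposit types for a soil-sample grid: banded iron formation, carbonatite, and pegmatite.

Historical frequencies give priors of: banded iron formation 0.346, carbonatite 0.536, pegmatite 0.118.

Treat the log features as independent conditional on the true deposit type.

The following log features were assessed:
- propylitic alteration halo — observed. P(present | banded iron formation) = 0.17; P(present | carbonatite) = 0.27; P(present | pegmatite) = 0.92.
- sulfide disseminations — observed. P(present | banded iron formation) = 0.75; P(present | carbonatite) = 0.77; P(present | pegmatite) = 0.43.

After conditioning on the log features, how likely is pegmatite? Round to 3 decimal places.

For each hypothesis, the unnormalized posterior weight is prior × product of the log feature likelihoods:
  banded iron formation: 0.346 × 0.17 × 0.75 = 0.044115
  carbonatite: 0.536 × 0.27 × 0.77 = 0.11143
  pegmatite: 0.118 × 0.92 × 0.43 = 0.046681
The unnormalized weights sum to 0.20223.
P(pegmatite | evidence) = 0.046681 / 0.20223 ≈ 0.231.

0.231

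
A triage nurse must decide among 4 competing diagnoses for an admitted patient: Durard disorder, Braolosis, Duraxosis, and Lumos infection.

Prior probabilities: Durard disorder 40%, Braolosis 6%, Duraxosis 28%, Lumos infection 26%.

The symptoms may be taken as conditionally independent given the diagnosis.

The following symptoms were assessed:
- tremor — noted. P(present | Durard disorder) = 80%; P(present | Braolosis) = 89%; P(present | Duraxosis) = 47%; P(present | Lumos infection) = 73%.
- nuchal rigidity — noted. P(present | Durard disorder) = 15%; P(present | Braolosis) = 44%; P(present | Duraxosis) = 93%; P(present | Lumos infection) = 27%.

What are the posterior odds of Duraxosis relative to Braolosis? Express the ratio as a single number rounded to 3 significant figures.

Posterior odds equal prior odds times the likelihood ratio; only the two competing hypotheses matter.
  Duraxosis: 0.28 × 0.47 × 0.93 = 0.12239
  Braolosis: 0.06 × 0.89 × 0.44 = 0.023496
Odds(Duraxosis : Braolosis) = 0.12239 / 0.023496 ≈ 5.21.

5.21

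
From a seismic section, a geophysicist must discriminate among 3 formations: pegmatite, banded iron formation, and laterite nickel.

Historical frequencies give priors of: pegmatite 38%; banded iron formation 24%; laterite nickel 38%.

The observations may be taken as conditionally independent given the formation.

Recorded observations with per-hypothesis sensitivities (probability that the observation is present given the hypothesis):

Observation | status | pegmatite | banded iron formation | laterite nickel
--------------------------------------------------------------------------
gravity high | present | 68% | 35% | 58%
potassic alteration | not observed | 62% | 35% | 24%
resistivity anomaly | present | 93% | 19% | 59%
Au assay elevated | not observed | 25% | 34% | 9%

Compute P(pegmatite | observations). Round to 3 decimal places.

By Bayes' rule with conditional independence, the unnormalized weight for each hypothesis is prior × ∏ likelihoods (using 1 − P(present | H) for each absent observation):
  pegmatite: 0.38 × 0.68 × (1 − 0.62) × 0.93 × (1 − 0.25) = 0.068489
  banded iron formation: 0.24 × 0.35 × (1 − 0.35) × 0.19 × (1 − 0.34) = 0.0068468
  laterite nickel: 0.38 × 0.58 × (1 − 0.24) × 0.59 × (1 − 0.09) = 0.089933
Normalizing constant Z = 0.068489 + 0.0068468 + 0.089933 = 0.16527.
P(pegmatite | evidence) = 0.068489 / 0.16527 ≈ 0.414.

0.414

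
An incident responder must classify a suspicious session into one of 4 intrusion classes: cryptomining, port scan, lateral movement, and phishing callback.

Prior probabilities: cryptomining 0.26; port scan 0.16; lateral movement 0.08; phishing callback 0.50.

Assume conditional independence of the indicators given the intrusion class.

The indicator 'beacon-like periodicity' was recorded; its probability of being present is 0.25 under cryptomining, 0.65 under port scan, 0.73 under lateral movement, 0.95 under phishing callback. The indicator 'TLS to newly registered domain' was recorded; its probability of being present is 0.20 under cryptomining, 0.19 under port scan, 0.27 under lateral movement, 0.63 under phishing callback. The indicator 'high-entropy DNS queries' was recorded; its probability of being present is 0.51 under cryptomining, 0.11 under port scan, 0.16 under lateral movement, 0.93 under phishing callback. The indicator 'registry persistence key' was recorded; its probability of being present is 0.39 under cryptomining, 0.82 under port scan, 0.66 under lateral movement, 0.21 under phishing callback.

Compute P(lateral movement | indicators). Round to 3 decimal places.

0.026

For each hypothesis, the unnormalized posterior weight is prior × product of the indicator likelihoods:
  cryptomining: 0.26 × 0.25 × 0.20 × 0.51 × 0.39 = 0.0025857
  port scan: 0.16 × 0.65 × 0.19 × 0.11 × 0.82 = 0.0017824
  lateral movement: 0.08 × 0.73 × 0.27 × 0.16 × 0.66 = 0.0016651
  phishing callback: 0.50 × 0.95 × 0.63 × 0.93 × 0.21 = 0.058444
Normalizing constant Z = 0.0025857 + 0.0017824 + 0.0016651 + 0.058444 = 0.064477.
P(lateral movement | evidence) = 0.0016651 / 0.064477 ≈ 0.026.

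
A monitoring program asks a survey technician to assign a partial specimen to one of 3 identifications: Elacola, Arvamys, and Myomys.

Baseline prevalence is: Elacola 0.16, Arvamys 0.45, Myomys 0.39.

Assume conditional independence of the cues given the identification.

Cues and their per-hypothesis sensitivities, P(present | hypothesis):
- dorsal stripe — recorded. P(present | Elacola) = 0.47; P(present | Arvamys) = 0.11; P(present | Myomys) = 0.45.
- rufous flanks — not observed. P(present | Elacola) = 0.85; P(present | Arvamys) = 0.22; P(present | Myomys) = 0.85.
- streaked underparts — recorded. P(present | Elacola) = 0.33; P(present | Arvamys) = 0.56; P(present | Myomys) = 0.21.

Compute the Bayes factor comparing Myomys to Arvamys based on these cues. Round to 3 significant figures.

The Bayes factor is the ratio of the joint likelihoods of the cue pattern under the two hypotheses (using 1 − P(present | H) for each absent cue).
  Myomys: 0.45 × (1 − 0.85) × 0.21 = 0.014175
  Arvamys: 0.11 × (1 − 0.22) × 0.56 = 0.048048
Bayes factor = 0.014175 / 0.048048 ≈ 0.295

0.295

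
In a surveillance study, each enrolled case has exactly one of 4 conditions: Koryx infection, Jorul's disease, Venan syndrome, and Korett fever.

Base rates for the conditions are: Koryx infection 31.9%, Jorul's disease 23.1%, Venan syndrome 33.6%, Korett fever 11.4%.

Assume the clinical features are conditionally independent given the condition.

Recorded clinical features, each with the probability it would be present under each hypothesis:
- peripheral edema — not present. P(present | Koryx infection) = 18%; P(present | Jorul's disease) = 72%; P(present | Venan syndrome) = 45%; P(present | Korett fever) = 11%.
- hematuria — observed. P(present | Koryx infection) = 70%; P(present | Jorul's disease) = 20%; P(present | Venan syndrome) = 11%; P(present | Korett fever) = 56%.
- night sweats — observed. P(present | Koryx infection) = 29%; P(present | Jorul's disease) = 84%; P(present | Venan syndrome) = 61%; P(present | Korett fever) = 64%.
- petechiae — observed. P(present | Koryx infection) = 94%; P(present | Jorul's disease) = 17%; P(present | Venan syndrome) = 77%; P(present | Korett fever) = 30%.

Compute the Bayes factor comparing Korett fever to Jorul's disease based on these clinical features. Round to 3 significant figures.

12.0

Joint likelihood of the clinical feature pattern under each hypothesis (using 1 − P(present | H) for each absent clinical feature):
  Korett fever: (1 − 0.11) × 0.56 × 0.64 × 0.30 = 0.095693
  Jorul's disease: (1 − 0.72) × 0.20 × 0.84 × 0.17 = 0.0079968
Bayes factor = 0.095693 / 0.0079968 ≈ 12.0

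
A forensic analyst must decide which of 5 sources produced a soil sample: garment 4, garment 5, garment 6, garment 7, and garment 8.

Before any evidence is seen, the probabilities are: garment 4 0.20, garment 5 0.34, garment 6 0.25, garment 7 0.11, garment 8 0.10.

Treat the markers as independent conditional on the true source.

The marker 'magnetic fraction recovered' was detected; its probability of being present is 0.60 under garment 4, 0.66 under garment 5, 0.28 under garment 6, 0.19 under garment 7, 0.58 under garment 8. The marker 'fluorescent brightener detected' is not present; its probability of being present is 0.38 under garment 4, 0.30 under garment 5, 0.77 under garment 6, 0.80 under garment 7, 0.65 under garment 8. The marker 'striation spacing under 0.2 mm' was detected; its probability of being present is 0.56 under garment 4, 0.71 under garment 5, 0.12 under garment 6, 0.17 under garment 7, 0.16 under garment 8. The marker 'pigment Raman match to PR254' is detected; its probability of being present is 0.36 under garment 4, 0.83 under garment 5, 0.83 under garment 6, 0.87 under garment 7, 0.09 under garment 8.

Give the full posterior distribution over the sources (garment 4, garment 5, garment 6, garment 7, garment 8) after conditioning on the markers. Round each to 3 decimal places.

0.136, 0.841, 0.015, 0.006, 0.003

For each hypothesis, the unnormalized posterior weight is prior × product of the marker likelihoods (using 1 − P(present | H) for each absent marker):
  garment 4: 0.20 × 0.60 × (1 − 0.38) × 0.56 × 0.36 = 0.014999
  garment 5: 0.34 × 0.66 × (1 − 0.30) × 0.71 × 0.83 = 0.092567
  garment 6: 0.25 × 0.28 × (1 − 0.77) × 0.12 × 0.83 = 0.0016036
  garment 7: 0.11 × 0.19 × (1 − 0.80) × 0.17 × 0.87 = 0.00061822
  garment 8: 0.10 × 0.58 × (1 − 0.65) × 0.16 × 0.09 = 0.00029232
Normalizing constant Z = 0.014999 + 0.092567 + 0.0016036 + 0.00061822 + 0.00029232 = 0.11008.
P(garment 4 | evidence) = 0.014999 / 0.11008 ≈ 0.136
P(garment 5 | evidence) = 0.092567 / 0.11008 ≈ 0.841
P(garment 6 | evidence) = 0.0016036 / 0.11008 ≈ 0.015
P(garment 7 | evidence) = 0.00061822 / 0.11008 ≈ 0.006
P(garment 8 | evidence) = 0.00029232 / 0.11008 ≈ 0.003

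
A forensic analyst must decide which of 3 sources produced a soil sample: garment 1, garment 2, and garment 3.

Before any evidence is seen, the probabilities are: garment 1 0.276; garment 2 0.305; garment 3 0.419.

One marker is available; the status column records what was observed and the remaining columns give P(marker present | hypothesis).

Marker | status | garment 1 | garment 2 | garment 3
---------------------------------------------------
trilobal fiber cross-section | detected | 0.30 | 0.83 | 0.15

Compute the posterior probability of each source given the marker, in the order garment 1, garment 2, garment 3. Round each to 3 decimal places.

0.208, 0.635, 0.158

Multiply each prior by the likelihood of the marker:
  garment 1: 0.276 × 0.30 = 0.0828
  garment 2: 0.305 × 0.83 = 0.25315
  garment 3: 0.419 × 0.15 = 0.06285
The unnormalized weights sum to 0.3988.
P(garment 1 | evidence) = 0.0828 / 0.3988 ≈ 0.208
P(garment 2 | evidence) = 0.25315 / 0.3988 ≈ 0.635
P(garment 3 | evidence) = 0.06285 / 0.3988 ≈ 0.158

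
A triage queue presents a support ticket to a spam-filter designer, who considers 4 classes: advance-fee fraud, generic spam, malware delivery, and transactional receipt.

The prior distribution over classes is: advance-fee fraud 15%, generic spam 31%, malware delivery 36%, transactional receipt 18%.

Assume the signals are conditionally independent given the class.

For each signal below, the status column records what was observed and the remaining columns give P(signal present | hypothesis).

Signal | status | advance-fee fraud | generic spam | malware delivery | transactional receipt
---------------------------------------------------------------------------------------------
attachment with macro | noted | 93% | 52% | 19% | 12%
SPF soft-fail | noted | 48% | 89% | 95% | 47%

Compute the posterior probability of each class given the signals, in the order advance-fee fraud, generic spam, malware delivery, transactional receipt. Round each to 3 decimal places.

For each hypothesis, the unnormalized posterior weight is prior × product of the signal likelihoods:
  advance-fee fraud: 0.15 × 0.93 × 0.48 = 0.06696
  generic spam: 0.31 × 0.52 × 0.89 = 0.14347
  malware delivery: 0.36 × 0.19 × 0.95 = 0.06498
  transactional receipt: 0.18 × 0.12 × 0.47 = 0.010152
Normalizing constant Z = 0.06696 + 0.14347 + 0.06498 + 0.010152 = 0.28556.
P(advance-fee fraud | evidence) = 0.06696 / 0.28556 ≈ 0.234
P(generic spam | evidence) = 0.14347 / 0.28556 ≈ 0.502
P(malware delivery | evidence) = 0.06498 / 0.28556 ≈ 0.228
P(transactional receipt | evidence) = 0.010152 / 0.28556 ≈ 0.036

0.234, 0.502, 0.228, 0.036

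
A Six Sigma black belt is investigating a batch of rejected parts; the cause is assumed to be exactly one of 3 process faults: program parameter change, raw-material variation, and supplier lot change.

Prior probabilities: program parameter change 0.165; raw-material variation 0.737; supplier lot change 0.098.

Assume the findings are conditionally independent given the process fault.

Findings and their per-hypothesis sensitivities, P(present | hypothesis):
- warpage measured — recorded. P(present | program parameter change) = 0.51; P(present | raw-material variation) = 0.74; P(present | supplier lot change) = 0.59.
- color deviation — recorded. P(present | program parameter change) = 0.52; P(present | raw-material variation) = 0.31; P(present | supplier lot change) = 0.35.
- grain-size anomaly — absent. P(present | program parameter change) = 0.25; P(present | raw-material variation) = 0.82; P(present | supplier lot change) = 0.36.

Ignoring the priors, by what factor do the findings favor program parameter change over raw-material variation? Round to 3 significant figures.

The Bayes factor is the ratio of the joint likelihoods of the evidence pattern under the two hypotheses (using 1 − P(present | H) for each absent finding).
  program parameter change: 0.51 × 0.52 × (1 − 0.25) = 0.1989
  raw-material variation: 0.74 × 0.31 × (1 − 0.82) = 0.041292
Bayes factor = 0.1989 / 0.041292 ≈ 4.82

4.82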